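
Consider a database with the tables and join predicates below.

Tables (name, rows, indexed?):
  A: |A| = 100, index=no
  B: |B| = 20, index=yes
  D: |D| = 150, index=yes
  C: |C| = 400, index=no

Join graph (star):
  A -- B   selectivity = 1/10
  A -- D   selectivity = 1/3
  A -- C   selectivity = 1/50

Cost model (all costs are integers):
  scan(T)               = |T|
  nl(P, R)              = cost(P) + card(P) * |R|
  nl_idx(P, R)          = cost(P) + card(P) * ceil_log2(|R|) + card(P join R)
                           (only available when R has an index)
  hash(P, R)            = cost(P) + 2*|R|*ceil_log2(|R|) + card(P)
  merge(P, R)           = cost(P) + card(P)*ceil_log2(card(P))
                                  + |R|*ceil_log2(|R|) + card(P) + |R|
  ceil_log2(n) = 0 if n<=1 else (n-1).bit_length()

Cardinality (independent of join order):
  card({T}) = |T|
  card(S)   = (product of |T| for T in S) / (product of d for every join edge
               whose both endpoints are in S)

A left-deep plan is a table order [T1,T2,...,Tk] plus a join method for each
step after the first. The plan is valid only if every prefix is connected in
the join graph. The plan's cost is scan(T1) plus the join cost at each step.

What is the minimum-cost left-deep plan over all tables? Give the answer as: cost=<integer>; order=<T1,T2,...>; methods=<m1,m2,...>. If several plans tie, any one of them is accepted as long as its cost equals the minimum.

Selinger DP (subsets sized 1..n):
  {A}: scan cost=100, card=100
  {B}: scan cost=20, card=20
  {D}: scan cost=150, card=150
  {C}: scan cost=400, card=400
  {AB}: card=200; try (B,hash)→400, (B,nl_idx)→800, (A,merge)→940, (B,merge)→1020, (A,hash)→1440, (A,nl)→2020 …(+1); best=400 via (B,hash)
  {AD}: card=5000; try (A,hash)→1700, (D,merge)→2250, (A,merge)→2300, (D,hash)→2600, (D,nl_idx)→5900, (D,nl)→15100 …(+1); best=1700 via (A,hash)
  {AC}: card=800; try (A,hash)→2200, (C,merge)→4900, (A,merge)→5200, (C,hash)→7400, (C,nl)→40100, (A,nl)→40400; best=2200 via (A,hash)
  {ABD}: card=10000; try (D,hash)→3000, (D,merge)→3550, (B,hash)→6900, (D,nl_idx)→12000, (D,nl)→30400, (B,nl_idx)→36700 …(+2); best=3000 via (D,hash)
  {ABC}: card=1600; try (B,hash)→3200, (C,merge)→6200, (C,hash)→7800, (B,nl_idx)→7800, (B,merge)→11120, (B,nl)→18200 …(+1); best=3200 via (B,hash)
  {ACD}: card=40000; try (D,hash)→5400, (D,merge)→12350, (C,hash)→13900, (D,nl_idx)→48600, (C,merge)→75700, (D,nl)→122200 …(+1); best=5400 via (D,hash)
  {ABCD}: card=80000; try (D,hash)→7200, (C,hash)→20200, (D,merge)→23750, (B,hash)→45600, (D,nl_idx)→96000, (C,merge)→157000 …(+5); best=7200 via (D,hash)

cost=7200; order=C,A,B,D; methods=hash,hash,hash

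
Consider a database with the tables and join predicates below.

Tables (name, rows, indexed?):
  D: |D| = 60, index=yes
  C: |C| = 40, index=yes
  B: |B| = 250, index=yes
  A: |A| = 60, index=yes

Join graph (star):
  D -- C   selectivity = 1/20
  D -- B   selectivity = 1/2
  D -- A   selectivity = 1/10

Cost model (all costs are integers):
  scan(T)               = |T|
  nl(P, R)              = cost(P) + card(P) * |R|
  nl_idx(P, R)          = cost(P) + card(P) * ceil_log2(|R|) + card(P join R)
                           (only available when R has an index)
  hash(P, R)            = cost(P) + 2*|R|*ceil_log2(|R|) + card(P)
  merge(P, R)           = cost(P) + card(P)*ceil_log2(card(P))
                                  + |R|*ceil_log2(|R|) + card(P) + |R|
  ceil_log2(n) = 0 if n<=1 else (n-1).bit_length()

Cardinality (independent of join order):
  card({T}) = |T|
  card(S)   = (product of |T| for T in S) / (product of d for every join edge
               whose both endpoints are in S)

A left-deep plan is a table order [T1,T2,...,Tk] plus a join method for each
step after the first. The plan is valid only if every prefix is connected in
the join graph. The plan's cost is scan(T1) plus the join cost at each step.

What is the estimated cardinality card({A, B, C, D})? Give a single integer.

90000

Tables in S: A(60), B(250), C(40), D(60)
Edges inside S: D-C(d=20), D-B(d=2), D-A(d=10)
numerator = 60 * 250 * 40 * 60 = 36000000
denominator = 20 * 2 * 10 = 400
card(S) = 36000000 / 400 = 90000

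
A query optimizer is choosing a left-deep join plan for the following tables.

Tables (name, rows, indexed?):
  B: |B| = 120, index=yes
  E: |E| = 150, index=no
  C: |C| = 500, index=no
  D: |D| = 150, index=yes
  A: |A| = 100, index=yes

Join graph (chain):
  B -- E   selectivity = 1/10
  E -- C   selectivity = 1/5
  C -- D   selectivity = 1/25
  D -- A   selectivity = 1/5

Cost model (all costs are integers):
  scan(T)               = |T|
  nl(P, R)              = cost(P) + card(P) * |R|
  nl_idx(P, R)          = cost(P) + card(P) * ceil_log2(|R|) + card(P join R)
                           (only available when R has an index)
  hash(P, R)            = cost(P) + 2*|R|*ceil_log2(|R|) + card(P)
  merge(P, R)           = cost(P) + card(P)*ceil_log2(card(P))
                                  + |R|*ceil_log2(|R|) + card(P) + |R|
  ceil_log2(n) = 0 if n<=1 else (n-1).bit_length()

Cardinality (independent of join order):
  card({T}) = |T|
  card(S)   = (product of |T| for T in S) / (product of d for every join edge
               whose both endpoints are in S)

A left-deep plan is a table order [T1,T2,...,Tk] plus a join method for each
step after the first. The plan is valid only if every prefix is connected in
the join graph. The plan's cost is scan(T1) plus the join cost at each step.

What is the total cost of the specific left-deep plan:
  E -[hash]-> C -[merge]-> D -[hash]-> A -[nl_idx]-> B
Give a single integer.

34527050

step 1: scan E: cost=150, card=150
step 2: join C via hash
    card(P join C) = 150*500/(5) = 15000
    cost = 150 + 2*500*9 + 150 = 9300
step 3: join D via merge
    card(P join D) = 15000*150/(25) = 90000
    cost = 9300 + 15000*14 + 150*8 + 15000 + 150 = 235650
step 4: join A via hash
    card(P join A) = 90000*100/(5) = 1800000
    cost = 235650 + 2*100*7 + 90000 = 327050
step 5: join B via nl_idx
    card(P join B) = 1800000*120/(10) = 21600000
    cost = 327050 + 1800000*7 + 21600000 = 34527050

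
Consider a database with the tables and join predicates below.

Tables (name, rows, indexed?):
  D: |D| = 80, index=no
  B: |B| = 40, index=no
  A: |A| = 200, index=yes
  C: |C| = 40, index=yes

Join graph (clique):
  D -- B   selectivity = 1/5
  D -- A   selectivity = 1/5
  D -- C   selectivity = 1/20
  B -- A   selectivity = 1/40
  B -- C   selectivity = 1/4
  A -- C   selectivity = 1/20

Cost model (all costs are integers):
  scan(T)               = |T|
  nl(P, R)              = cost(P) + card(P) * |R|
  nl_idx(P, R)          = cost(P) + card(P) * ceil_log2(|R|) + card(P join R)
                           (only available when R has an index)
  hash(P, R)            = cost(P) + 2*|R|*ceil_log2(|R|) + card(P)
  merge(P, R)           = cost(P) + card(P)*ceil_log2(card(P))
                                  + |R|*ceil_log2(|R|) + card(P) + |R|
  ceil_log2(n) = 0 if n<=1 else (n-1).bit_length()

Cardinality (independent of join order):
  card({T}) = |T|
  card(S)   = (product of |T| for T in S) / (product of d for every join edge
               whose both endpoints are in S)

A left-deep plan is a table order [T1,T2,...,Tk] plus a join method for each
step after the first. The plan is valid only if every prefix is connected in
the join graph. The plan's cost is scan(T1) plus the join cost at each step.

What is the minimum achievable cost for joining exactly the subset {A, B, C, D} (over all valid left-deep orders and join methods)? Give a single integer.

2460

Selinger DP over subsets of {A,B,C,D}:
  {D}: scan cost=80, card=80
  {B}: scan cost=40, card=40
  {A}: scan cost=200, card=200
  {C}: scan cost=40, card=40
  {BD}: card=640; try (B,hash)→640, (D,merge)→960, (B,merge)→1000, (D,hash)→1200, (D,nl)→3240, (B,nl)→3280; best=640 via (B,hash)
  {AD}: card=3200; try (D,hash)→1520, (A,merge)→2520, (D,merge)→2640, (A,hash)→3360, (A,nl_idx)→3920, (A,nl)→16080 …(+1); best=1520 via (D,hash)
  {CD}: card=160; try (C,hash)→640, (C,nl_idx)→720, (D,merge)→960, (C,merge)→1000, (D,hash)→1200, (D,nl)→3240 …(+1); best=640 via (C,hash)
  {AB}: card=200; try (A,nl_idx)→560, (B,hash)→880, (A,merge)→2120, (B,merge)→2280, (A,hash)→3280, (A,nl)→8040 …(+1); best=560 via (A,nl_idx)
  {BC}: card=400; try (C,hash)→560, (B,hash)→560, (C,merge)→600, (B,merge)→600, (C,nl_idx)→680, (C,nl)→1640 …(+1); best=560 via (C,hash)
  {AC}: card=400; try (A,nl_idx)→760, (C,hash)→880, (C,nl_idx)→1800, (A,merge)→2120, (C,merge)→2280, (A,hash)→3280 …(+2); best=760 via (A,nl_idx)
  {ABD}: card=640; try (D,hash)→1880, (D,merge)→3000, (A,hash)→4480, (B,hash)→5200, (A,nl_idx)→6400, (A,merge)→9480 …(+4); best=1880 via (D,hash)
  {BCD}: card=320; try (B,hash)→1280, (C,hash)→1760, (D,hash)→2080, (B,merge)→2360, (C,nl_idx)→4800, (D,merge)→5200 …(+4); best=1280 via (B,hash)
  {ACD}: card=320; try (A,nl_idx)→2240, (D,hash)→2280, (A,merge)→3880, (A,hash)→4000, (C,hash)→5200, (D,merge)→5400 …(+5); best=2240 via (A,nl_idx)
  {ABC}: card=100; try (C,hash)→1240, (B,hash)→1640, (C,nl_idx)→1860, (C,merge)→2640, (A,nl_idx)→3860, (A,hash)→4160 …(+5); best=1240 via (C,hash)
  {ABCD}: card=16; try (D,hash)→2460, (D,merge)→2680, (C,hash)→3000, (B,hash)→3040, (A,nl_idx)→3856, (A,hash)→4800 …(+8); best=2460 via (D,hash)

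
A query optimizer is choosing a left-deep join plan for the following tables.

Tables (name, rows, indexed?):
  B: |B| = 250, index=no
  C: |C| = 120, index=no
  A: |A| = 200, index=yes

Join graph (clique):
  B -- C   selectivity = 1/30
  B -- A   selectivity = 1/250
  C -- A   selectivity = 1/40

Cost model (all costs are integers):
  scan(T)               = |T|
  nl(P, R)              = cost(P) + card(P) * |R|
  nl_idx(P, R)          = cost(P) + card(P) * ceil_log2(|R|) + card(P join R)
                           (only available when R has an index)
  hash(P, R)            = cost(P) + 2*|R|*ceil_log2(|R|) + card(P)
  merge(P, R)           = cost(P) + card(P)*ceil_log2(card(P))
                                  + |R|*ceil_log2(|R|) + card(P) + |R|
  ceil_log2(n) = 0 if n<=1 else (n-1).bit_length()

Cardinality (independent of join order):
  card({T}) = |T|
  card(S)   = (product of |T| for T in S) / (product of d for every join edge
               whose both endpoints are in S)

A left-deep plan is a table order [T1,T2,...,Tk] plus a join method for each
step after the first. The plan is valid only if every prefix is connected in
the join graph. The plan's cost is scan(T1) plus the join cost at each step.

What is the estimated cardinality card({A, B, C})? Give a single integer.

Tables in S: A(200), B(250), C(120)
Edges inside S: B-C(d=30), B-A(d=250), C-A(d=40)
numerator = 200 * 250 * 120 = 6000000
denominator = 30 * 250 * 40 = 300000
card(S) = 6000000 / 300000 = 20

20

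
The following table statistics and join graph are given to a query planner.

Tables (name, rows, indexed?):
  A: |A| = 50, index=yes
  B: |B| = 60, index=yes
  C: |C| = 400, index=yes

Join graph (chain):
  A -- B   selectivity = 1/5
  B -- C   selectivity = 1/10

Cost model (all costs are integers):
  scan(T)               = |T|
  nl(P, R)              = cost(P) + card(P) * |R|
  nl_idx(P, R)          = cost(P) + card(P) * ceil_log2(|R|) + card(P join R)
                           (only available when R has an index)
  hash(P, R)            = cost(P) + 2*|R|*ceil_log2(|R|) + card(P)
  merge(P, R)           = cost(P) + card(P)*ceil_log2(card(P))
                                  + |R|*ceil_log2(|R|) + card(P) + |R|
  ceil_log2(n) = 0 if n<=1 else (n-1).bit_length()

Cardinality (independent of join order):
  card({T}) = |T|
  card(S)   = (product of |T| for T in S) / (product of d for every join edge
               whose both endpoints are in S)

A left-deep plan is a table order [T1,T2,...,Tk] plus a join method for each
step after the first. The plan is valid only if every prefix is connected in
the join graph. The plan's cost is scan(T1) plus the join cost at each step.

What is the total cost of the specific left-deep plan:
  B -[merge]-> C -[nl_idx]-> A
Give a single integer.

step 1: scan B: cost=60, card=60
step 2: join C via merge
    card(P join C) = 60*400/(10) = 2400
    cost = 60 + 60*6 + 400*9 + 60 + 400 = 4480
step 3: join A via nl_idx
    card(P join A) = 2400*50/(5) = 24000
    cost = 4480 + 2400*6 + 24000 = 42880

42880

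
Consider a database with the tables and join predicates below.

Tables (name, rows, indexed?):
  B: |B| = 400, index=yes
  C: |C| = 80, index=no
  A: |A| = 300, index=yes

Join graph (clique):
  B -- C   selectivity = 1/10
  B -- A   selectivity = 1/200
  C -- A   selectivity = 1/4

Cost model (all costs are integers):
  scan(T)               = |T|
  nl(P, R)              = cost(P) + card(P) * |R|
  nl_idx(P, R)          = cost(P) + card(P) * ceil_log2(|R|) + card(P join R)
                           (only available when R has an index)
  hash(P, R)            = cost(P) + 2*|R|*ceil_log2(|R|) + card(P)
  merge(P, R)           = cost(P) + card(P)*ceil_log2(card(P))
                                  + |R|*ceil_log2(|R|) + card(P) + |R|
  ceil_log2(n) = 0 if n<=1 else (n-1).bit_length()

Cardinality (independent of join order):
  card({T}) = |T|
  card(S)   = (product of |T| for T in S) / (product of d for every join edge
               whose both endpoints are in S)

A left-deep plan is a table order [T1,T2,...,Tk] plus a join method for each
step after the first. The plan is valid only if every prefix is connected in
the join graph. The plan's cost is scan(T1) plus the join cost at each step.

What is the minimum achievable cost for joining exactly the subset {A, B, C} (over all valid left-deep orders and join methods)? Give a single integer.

5320

Selinger DP over subsets of {A,B,C}:
  {B}: scan cost=400, card=400
  {C}: scan cost=80, card=80
  {A}: scan cost=300, card=300
  {BC}: card=3200; try (C,hash)→1920, (B,nl_idx)→4000, (B,merge)→4720, (C,merge)→5040, (B,hash)→7360, (B,nl)→32080 …(+1); best=1920 via (C,hash)
  {AB}: card=600; try (B,nl_idx)→3600, (A,nl_idx)→4600, (A,hash)→6200, (B,merge)→7300, (A,merge)→7400, (B,hash)→7800 …(+2); best=3600 via (B,nl_idx)
  {AC}: card=6000; try (C,hash)→1720, (A,merge)→3720, (C,merge)→3940, (A,hash)→5560, (A,nl_idx)→6800, (A,nl)→24080 …(+1); best=1720 via (C,hash)
  {ABC}: card=1200; try (C,hash)→5320, (A,hash)→10520, (C,merge)→10840, (B,hash)→14920, (A,nl_idx)→31920, (A,merge)→46520 …(+5); best=5320 via (C,hash)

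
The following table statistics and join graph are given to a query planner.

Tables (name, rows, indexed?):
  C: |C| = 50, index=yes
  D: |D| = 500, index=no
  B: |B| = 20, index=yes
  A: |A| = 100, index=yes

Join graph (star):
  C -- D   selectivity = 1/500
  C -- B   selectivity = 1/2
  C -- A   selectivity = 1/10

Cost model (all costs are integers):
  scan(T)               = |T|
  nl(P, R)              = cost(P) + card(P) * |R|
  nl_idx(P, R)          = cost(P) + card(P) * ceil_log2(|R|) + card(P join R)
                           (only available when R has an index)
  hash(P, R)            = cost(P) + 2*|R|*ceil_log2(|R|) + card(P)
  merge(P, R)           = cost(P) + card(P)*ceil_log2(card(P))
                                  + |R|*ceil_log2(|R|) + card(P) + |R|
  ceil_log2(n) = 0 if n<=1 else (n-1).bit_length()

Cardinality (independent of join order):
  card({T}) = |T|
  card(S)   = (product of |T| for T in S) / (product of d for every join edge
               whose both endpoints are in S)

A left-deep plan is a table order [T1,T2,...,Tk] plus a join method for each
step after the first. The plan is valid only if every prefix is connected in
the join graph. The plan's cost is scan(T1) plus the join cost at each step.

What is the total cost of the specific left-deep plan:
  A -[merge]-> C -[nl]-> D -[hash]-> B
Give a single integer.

step 1: scan A: cost=100, card=100
step 2: join C via merge
    card(P join C) = 100*50/(10) = 500
    cost = 100 + 100*7 + 50*6 + 100 + 50 = 1250
step 3: join D via nl
    card(P join D) = 500*500/(500) = 500
    cost = 1250 + 500*500 = 251250
step 4: join B via hash
    card(P join B) = 500*20/(2) = 5000
    cost = 251250 + 2*20*5 + 500 = 251950

251950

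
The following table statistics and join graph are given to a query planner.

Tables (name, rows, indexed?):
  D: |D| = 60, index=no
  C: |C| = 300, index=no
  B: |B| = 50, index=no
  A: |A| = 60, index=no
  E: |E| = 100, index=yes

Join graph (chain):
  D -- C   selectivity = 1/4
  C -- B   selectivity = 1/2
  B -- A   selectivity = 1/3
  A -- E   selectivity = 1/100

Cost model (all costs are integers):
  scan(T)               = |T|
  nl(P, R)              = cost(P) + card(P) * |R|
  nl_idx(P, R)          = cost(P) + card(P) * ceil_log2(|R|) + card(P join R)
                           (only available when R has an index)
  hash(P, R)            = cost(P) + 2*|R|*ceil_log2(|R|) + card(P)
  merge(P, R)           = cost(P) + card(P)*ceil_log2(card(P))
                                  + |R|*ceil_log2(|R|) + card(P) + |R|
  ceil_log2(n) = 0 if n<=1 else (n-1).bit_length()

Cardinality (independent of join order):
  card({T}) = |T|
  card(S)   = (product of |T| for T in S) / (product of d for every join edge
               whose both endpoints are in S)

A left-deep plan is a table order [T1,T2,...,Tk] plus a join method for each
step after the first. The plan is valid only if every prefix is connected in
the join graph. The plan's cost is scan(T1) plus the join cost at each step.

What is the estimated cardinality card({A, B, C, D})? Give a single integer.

Tables in S: A(60), B(50), C(300), D(60)
Edges inside S: D-C(d=4), C-B(d=2), B-A(d=3)
numerator = 60 * 50 * 300 * 60 = 54000000
denominator = 4 * 2 * 3 = 24
card(S) = 54000000 / 24 = 2250000

2250000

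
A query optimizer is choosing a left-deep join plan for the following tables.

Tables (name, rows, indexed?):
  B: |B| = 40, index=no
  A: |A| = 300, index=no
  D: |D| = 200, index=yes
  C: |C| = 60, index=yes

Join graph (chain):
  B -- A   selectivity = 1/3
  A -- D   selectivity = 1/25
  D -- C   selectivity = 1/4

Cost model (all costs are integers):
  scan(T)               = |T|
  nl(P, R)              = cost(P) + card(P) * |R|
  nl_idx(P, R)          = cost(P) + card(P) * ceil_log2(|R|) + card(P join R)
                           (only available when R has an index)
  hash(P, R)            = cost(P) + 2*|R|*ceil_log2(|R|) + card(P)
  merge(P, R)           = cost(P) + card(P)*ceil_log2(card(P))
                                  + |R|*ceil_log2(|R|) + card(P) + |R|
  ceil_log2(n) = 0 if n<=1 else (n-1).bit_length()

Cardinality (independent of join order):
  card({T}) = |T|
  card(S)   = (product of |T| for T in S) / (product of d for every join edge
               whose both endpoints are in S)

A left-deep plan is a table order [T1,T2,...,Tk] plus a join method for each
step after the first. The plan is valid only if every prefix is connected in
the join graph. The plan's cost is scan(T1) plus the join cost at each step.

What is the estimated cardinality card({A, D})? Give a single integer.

2400

Tables in S: A(300), D(200)
Edges inside S: A-D(d=25)
numerator = 300 * 200 = 60000
denominator = 25 = 25
card(S) = 60000 / 25 = 2400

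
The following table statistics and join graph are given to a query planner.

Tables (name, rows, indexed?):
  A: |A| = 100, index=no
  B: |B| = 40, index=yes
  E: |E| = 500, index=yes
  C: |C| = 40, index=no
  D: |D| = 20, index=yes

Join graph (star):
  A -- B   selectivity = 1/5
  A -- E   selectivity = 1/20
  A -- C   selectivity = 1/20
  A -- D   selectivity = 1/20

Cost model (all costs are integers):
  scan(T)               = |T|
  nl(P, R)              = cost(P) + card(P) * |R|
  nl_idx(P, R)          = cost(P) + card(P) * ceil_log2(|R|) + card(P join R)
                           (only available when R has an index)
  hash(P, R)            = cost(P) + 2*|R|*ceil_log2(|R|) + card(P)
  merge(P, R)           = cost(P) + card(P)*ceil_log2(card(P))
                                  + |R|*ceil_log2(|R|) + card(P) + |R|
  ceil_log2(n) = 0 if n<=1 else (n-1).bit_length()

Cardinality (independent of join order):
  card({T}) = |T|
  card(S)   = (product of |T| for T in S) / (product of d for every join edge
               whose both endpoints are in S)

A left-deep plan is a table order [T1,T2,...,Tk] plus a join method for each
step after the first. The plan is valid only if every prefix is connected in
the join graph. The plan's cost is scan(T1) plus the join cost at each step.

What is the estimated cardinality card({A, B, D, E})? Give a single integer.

Tables in S: A(100), B(40), D(20), E(500)
Edges inside S: A-B(d=5), A-E(d=20), A-D(d=20)
numerator = 100 * 40 * 20 * 500 = 40000000
denominator = 5 * 20 * 20 = 2000
card(S) = 40000000 / 2000 = 20000

20000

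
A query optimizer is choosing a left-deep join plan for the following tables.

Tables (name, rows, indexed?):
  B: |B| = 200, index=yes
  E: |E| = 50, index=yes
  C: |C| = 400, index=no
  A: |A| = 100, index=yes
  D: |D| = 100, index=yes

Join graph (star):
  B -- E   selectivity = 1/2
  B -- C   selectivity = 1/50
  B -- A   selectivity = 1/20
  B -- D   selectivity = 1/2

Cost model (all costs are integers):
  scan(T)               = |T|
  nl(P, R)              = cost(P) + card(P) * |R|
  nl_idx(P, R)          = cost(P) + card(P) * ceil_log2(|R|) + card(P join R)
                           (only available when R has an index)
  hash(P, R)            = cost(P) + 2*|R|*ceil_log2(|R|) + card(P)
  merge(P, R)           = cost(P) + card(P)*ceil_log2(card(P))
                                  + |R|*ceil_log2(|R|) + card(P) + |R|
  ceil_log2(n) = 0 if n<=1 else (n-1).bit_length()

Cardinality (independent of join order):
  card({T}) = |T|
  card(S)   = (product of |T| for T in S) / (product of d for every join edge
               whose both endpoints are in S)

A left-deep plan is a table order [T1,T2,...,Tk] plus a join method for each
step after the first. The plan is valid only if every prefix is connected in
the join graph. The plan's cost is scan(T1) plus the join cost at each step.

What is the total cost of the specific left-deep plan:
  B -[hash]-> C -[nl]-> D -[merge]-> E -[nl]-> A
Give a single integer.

201607950

step 1: scan B: cost=200, card=200
step 2: join C via hash
    card(P join C) = 200*400/(50) = 1600
    cost = 200 + 2*400*9 + 200 = 7600
step 3: join D via nl
    card(P join D) = 1600*100/(2) = 80000
    cost = 7600 + 1600*100 = 167600
step 4: join E via merge
    card(P join E) = 80000*50/(2) = 2000000
    cost = 167600 + 80000*17 + 50*6 + 80000 + 50 = 1607950
step 5: join A via nl
    card(P join A) = 2000000*100/(20) = 10000000
    cost = 1607950 + 2000000*100 = 201607950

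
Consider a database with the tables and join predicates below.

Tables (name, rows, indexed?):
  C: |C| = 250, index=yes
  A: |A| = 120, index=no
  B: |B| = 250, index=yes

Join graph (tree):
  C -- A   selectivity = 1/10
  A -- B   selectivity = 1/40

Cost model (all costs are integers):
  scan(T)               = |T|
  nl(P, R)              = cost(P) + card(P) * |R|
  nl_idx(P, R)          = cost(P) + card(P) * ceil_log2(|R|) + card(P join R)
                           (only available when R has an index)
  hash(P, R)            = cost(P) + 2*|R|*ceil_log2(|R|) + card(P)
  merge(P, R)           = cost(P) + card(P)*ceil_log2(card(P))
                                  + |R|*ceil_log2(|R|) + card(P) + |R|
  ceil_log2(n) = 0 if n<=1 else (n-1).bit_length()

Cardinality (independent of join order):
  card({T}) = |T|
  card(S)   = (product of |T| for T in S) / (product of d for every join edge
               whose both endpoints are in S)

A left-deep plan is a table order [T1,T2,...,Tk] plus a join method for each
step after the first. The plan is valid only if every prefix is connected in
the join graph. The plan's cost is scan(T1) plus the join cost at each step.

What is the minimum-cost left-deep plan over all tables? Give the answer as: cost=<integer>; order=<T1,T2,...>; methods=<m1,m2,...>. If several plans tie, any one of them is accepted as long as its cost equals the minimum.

Selinger DP (subsets sized 1..n):
  {C}: scan cost=250, card=250
  {A}: scan cost=120, card=120
  {B}: scan cost=250, card=250
  {AC}: card=3000; try (A,hash)→2180, (C,merge)→3330, (A,merge)→3460, (C,nl_idx)→4080, (C,hash)→4240, (C,nl)→30120 …(+1); best=2180 via (A,hash)
  {AB}: card=750; try (B,nl_idx)→1830, (A,hash)→2180, (B,merge)→3330, (A,merge)→3460, (B,hash)→4240, (B,nl)→30120 …(+1); best=1830 via (B,nl_idx)
  {ABC}: card=18750; try (C,hash)→6580, (B,hash)→9180, (C,merge)→12330, (C,nl_idx)→26580, (B,merge)→43430, (B,nl_idx)→44930 …(+2); best=6580 via (C,hash)

cost=6580; order=A,B,C; methods=nl_idx,hash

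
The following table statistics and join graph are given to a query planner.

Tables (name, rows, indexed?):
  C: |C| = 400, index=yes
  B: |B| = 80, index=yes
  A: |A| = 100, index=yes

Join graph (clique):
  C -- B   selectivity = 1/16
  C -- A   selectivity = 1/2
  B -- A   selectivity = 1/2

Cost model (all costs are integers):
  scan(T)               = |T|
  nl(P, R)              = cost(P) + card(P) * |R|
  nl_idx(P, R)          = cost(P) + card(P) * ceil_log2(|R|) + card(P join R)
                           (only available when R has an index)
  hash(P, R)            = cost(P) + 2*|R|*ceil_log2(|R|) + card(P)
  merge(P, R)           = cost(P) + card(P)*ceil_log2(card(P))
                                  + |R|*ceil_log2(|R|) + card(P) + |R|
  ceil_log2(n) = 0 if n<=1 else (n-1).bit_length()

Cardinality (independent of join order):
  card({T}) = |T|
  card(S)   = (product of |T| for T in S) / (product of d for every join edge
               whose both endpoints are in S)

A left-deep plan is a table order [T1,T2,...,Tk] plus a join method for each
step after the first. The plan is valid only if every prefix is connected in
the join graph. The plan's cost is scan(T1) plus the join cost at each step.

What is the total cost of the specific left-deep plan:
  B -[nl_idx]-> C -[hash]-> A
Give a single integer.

step 1: scan B: cost=80, card=80
step 2: join C via nl_idx
    card(P join C) = 80*400/(16) = 2000
    cost = 80 + 80*9 + 2000 = 2800
step 3: join A via hash
    card(P join A) = 2000*100/(2*2) = 50000
    cost = 2800 + 2*100*7 + 2000 = 6200

6200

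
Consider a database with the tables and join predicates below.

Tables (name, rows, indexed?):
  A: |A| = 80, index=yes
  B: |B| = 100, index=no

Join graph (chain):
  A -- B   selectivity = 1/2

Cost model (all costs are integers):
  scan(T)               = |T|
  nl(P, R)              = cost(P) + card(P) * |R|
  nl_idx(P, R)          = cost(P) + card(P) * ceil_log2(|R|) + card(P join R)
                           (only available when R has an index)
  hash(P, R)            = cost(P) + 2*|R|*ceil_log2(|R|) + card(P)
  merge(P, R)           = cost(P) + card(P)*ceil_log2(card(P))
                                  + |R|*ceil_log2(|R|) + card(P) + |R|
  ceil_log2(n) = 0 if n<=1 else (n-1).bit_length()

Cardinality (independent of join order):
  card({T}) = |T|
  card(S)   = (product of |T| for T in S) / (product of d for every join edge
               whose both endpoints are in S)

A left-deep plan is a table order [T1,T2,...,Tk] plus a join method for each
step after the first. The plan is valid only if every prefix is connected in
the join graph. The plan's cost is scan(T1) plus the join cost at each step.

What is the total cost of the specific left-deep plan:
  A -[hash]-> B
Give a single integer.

1560

step 1: scan A: cost=80, card=80
step 2: join B via hash
    card(P join B) = 80*100/(2) = 4000
    cost = 80 + 2*100*7 + 80 = 1560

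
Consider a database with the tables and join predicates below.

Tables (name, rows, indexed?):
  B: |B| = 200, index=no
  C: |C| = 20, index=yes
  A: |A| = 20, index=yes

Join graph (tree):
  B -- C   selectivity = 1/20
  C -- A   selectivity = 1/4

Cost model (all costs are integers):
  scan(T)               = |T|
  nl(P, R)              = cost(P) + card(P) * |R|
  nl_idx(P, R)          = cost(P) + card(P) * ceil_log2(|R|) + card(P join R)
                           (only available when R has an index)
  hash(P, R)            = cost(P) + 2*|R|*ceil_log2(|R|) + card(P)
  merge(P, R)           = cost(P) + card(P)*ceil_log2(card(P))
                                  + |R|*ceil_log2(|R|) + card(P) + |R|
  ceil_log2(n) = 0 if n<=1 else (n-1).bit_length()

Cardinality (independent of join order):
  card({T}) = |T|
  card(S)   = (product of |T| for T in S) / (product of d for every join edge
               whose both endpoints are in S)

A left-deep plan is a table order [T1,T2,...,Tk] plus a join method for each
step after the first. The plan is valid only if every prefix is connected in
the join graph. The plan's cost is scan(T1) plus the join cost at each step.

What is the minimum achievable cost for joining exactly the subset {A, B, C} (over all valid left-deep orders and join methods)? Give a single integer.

1000

Selinger DP over subsets of {A,B,C}:
  {B}: scan cost=200, card=200
  {C}: scan cost=20, card=20
  {A}: scan cost=20, card=20
  {BC}: card=200; try (C,hash)→600, (C,nl_idx)→1400, (B,merge)→1940, (C,merge)→2120, (B,hash)→3240, (B,nl)→4020 …(+1); best=600 via (C,hash)
  {AC}: card=100; try (C,nl_idx)→220, (A,nl_idx)→220, (C,hash)→240, (A,hash)→240, (C,merge)→260, (A,merge)→260 …(+2); best=220 via (C,nl_idx)
  {ABC}: card=1000; try (A,hash)→1000, (A,merge)→2520, (A,nl_idx)→2600, (B,merge)→2820, (B,hash)→3520, (A,nl)→4600 …(+1); best=1000 via (A,hash)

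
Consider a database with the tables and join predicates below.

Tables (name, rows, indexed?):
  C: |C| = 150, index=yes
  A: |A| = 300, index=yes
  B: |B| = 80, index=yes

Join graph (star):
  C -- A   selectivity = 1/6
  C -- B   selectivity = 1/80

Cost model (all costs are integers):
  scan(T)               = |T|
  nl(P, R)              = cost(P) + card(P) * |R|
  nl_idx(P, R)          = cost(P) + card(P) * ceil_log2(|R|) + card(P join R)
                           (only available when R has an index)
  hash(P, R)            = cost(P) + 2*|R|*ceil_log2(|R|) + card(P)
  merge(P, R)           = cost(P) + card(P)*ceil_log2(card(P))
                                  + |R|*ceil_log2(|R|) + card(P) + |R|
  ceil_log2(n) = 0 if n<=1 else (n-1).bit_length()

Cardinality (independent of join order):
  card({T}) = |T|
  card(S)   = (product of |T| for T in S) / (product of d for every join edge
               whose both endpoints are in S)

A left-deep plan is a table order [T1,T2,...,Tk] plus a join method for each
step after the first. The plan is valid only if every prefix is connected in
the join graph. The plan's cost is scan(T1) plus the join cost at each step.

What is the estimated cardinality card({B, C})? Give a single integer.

150

Tables in S: B(80), C(150)
Edges inside S: C-B(d=80)
numerator = 80 * 150 = 12000
denominator = 80 = 80
card(S) = 12000 / 80 = 150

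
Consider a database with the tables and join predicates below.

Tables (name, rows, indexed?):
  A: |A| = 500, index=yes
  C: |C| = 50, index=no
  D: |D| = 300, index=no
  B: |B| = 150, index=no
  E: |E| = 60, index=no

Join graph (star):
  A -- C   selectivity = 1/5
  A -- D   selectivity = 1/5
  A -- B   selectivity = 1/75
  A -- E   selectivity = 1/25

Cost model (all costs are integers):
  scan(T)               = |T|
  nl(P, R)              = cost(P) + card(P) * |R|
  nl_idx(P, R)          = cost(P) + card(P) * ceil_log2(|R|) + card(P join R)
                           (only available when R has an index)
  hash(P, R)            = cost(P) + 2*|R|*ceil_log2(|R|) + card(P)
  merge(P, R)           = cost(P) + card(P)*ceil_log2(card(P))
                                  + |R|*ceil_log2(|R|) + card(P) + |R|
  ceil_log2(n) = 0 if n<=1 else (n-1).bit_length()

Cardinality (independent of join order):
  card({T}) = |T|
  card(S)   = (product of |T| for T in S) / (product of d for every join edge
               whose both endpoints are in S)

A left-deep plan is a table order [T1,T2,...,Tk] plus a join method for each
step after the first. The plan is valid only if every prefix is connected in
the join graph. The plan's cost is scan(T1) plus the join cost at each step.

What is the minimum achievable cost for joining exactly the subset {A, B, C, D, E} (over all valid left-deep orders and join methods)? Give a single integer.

Selinger DP over subsets of {A,B,C,D,E}:
  {A}: scan cost=500, card=500
  {C}: scan cost=50, card=50
  {D}: scan cost=300, card=300
  {B}: scan cost=150, card=150
  {E}: scan cost=60, card=60
  {AC}: card=5000; try (C,hash)→1600, (A,merge)→5400, (A,nl_idx)→5500, (C,merge)→5850, (A,hash)→9100, (A,nl)→25050 …(+1); best=1600 via (C,hash)
  {AD}: card=30000; try (D,hash)→6400, (A,merge)→8300, (D,merge)→8500, (A,hash)→9600, (A,nl_idx)→33000, (A,nl)→150300 …(+1); best=6400 via (D,hash)
  {AB}: card=1000; try (A,nl_idx)→2500, (B,hash)→3400, (A,merge)→6500, (B,merge)→6850, (A,hash)→9300, (A,nl)→75150 …(+1); best=2500 via (A,nl_idx)
  {AE}: card=1200; try (E,hash)→1720, (A,nl_idx)→1800, (A,merge)→5480, (E,merge)→5920, (A,hash)→9120, (A,nl)→30060 …(+1); best=1720 via (E,hash)
  {ACD}: card=300000; try (D,hash)→12000, (C,hash)→37000, (D,merge)→74600, (C,merge)→486750, (D,nl)→1501600, (C,nl)→1506400; best=12000 via (D,hash)
  {ABC}: card=10000; try (C,hash)→4100, (B,hash)→9000, (C,merge)→13850, (C,nl)→52500, (B,merge)→72950, (B,nl)→751600; best=4100 via (C,hash)
  {ACE}: card=12000; try (C,hash)→3520, (E,hash)→7320, (C,merge)→16470, (C,nl)→61720, (E,merge)→72020, (E,nl)→301600; best=3520 via (C,hash)
  {ABD}: card=60000; try (D,hash)→8900, (D,merge)→16500, (B,hash)→38800, (D,nl)→302500, (B,merge)→487750, (B,nl)→4506400; best=8900 via (D,hash)
  {ADE}: card=72000; try (D,hash)→8320, (D,merge)→19120, (E,hash)→37120, (D,nl)→361720, (E,merge)→486820, (E,nl)→1806400; best=8320 via (D,hash)
  {ABE}: card=2400; try (E,hash)→4220, (B,hash)→5320, (E,merge)→13920, (B,merge)→17470, (E,nl)→62500, (B,nl)→181720; best=4220 via (E,hash)
  {ABCD}: card=600000; try (D,hash)→19500, (C,hash)→69500, (D,merge)→157100, (B,hash)→314400, (C,merge)→1029250, (D,nl)→3004100 …(+3); best=19500 via (D,hash)
  {ACDE}: card=720000; try (D,hash)→20920, (C,hash)→80920, (D,merge)→186520, (E,hash)→312720, (C,merge)→1304670, (D,nl)→3603520 …(+3); best=20920 via (D,hash)
  {ABCE}: card=24000; try (C,hash)→7220, (E,hash)→14820, (B,hash)→17920, (C,merge)→35770, (C,nl)→124220, (E,merge)→154520 …(+3); best=7220 via (C,hash)
  {ABDE}: card=144000; try (D,hash)→12020, (D,merge)→38420, (E,hash)→69620, (B,hash)→82720, (D,nl)→724220, (E,merge)→1029320 …(+3); best=12020 via (D,hash)
  {ABCDE}: card=1440000; try (D,hash)→36620, (C,hash)→156620, (D,merge)→394220, (E,hash)→620220, (B,hash)→743320, (C,merge)→2748370 …(+6); best=36620 via (D,hash)

36620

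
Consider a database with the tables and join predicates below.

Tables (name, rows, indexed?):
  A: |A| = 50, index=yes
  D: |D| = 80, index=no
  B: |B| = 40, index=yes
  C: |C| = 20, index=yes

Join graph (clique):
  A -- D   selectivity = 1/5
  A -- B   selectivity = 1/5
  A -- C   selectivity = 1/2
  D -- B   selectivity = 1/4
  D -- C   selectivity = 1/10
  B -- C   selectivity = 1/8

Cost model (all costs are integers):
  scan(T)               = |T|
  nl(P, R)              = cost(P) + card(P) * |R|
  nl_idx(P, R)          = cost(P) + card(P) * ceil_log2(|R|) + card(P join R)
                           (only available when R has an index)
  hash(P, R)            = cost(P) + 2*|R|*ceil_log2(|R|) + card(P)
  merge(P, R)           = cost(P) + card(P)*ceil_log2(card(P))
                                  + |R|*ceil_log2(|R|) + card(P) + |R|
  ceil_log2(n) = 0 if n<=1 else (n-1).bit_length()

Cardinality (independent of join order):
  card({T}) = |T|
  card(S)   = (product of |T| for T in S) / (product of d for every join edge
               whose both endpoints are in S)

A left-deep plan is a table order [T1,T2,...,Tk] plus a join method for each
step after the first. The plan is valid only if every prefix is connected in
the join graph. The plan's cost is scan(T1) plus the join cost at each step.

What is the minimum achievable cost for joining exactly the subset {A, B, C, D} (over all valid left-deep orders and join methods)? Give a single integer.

1800

Selinger DP over subsets of {A,B,C,D}:
  {A}: scan cost=50, card=50
  {D}: scan cost=80, card=80
  {B}: scan cost=40, card=40
  {C}: scan cost=20, card=20
  {AD}: card=800; try (A,hash)→760, (D,merge)→1040, (A,merge)→1070, (D,hash)→1220, (A,nl_idx)→1360, (D,nl)→4050 …(+1); best=760 via (A,hash)
  {AB}: card=400; try (B,hash)→580, (A,merge)→670, (B,merge)→680, (A,hash)→680, (A,nl_idx)→680, (B,nl_idx)→750 …(+2); best=580 via (B,hash)
  {AC}: card=500; try (C,hash)→300, (A,merge)→490, (C,merge)→520, (A,hash)→640, (A,nl_idx)→640, (C,nl_idx)→800 …(+2); best=300 via (C,hash)
  {BD}: card=800; try (B,hash)→640, (D,merge)→960, (B,merge)→1000, (D,hash)→1200, (B,nl_idx)→1360, (D,nl)→3240 …(+1); best=640 via (B,hash)
  {CD}: card=160; try (C,hash)→360, (C,nl_idx)→640, (D,merge)→780, (C,merge)→840, (D,hash)→1160, (D,nl)→1620 …(+1); best=360 via (C,hash)
  {BC}: card=100; try (B,nl_idx)→240, (C,hash)→280, (C,nl_idx)→340, (B,merge)→420, (C,merge)→440, (B,hash)→520 …(+2); best=240 via (B,nl_idx)
  {ABD}: card=1600; try (B,hash)→2040, (A,hash)→2040, (D,hash)→2100, (D,merge)→5220, (A,nl_idx)→7040, (B,nl_idx)→7160 …(+5); best=2040 via (B,hash)
  {ACD}: card=800; try (A,hash)→1120, (C,hash)→1760, (D,hash)→1920, (A,nl_idx)→2120, (A,merge)→2150, (C,nl_idx)→5560 …(+5); best=1120 via (A,hash)
  {ABC}: card=500; try (A,hash)→940, (C,hash)→1180, (B,hash)→1280, (A,nl_idx)→1340, (A,merge)→1390, (C,nl_idx)→3080 …(+6); best=940 via (A,hash)
  {BCD}: card=200; try (B,hash)→1000, (D,hash)→1460, (B,nl_idx)→1520, (C,hash)→1640, (D,merge)→1680, (B,merge)→2080 …(+5); best=1000 via (B,hash)
  {ABCD}: card=200; try (A,hash)→1800, (B,hash)→2400, (A,nl_idx)→2400, (D,hash)→2560, (A,merge)→3150, (C,hash)→3840 …(+9); best=1800 via (A,hash)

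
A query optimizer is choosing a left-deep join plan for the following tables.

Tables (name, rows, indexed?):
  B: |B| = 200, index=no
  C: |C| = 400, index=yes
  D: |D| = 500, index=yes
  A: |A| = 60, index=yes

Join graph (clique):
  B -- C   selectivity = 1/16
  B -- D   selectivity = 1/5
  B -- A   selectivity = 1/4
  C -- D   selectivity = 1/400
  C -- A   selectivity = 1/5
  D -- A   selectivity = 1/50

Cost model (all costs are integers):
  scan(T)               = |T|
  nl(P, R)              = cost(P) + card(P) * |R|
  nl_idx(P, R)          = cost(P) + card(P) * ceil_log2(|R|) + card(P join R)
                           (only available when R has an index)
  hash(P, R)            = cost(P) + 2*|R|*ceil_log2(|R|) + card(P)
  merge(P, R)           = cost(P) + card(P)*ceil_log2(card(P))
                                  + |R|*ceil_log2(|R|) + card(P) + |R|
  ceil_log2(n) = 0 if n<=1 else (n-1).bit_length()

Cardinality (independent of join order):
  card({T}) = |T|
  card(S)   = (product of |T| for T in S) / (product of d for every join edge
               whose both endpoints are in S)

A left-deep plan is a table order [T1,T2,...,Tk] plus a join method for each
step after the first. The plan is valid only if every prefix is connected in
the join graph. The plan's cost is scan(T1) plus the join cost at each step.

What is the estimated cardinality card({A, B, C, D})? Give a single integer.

75

Tables in S: A(60), B(200), C(400), D(500)
Edges inside S: B-C(d=16), B-D(d=5), B-A(d=4), C-D(d=400), C-A(d=5), D-A(d=50)
numerator = 60 * 200 * 400 * 500 = 2400000000
denominator = 16 * 5 * 4 * 400 * 5 * 50 = 32000000
card(S) = 2400000000 / 32000000 = 75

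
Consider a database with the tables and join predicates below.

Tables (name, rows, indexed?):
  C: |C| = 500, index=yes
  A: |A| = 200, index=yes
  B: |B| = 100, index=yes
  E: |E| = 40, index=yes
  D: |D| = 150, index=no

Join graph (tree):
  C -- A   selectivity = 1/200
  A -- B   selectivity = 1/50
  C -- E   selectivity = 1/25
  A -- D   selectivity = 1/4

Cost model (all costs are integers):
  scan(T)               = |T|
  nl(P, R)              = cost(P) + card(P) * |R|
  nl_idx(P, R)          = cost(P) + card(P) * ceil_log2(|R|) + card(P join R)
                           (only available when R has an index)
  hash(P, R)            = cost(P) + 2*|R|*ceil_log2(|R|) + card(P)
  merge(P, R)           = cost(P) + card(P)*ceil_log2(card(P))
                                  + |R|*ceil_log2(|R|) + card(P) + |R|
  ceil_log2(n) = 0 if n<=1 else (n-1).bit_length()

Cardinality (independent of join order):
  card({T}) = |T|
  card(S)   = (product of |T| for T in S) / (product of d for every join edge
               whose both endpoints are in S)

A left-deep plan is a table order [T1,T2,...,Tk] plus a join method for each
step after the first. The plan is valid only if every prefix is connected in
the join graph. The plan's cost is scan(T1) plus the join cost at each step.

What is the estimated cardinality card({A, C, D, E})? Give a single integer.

30000

Tables in S: A(200), C(500), D(150), E(40)
Edges inside S: C-A(d=200), C-E(d=25), A-D(d=4)
numerator = 200 * 500 * 150 * 40 = 600000000
denominator = 200 * 25 * 4 = 20000
card(S) = 600000000 / 20000 = 30000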